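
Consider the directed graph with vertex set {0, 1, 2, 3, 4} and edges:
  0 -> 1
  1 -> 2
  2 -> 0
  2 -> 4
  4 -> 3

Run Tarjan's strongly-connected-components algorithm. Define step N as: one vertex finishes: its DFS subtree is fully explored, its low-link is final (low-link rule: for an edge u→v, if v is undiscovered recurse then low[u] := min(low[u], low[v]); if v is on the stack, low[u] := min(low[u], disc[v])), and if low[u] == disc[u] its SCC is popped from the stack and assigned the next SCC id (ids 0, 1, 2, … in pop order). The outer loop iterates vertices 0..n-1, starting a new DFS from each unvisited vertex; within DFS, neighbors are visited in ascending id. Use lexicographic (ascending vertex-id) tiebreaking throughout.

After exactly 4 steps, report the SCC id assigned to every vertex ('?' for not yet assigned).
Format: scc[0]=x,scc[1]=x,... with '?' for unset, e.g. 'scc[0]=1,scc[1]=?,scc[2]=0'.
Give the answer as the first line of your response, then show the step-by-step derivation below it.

scc[0]=?,scc[1]=?,scc[2]=?,scc[3]=0,scc[4]=1

step 1: low=(low[0]=0,low[1]=1,low[2]=0,low[3]=4,low[4]=3); scc=(scc[0]=?,scc[1]=?,scc[2]=?,scc[3]=0,scc[4]=?)
step 2: low=(low[0]=0,low[1]=1,low[2]=0,low[3]=4,low[4]=3); scc=(scc[0]=?,scc[1]=?,scc[2]=?,scc[3]=0,scc[4]=1)
step 3: low=(low[0]=0,low[1]=1,low[2]=0,low[3]=4,low[4]=3); scc=(scc[0]=?,scc[1]=?,scc[2]=?,scc[3]=0,scc[4]=1)
step 4: low=(low[0]=0,low[1]=0,low[2]=0,low[3]=4,low[4]=3); scc=(scc[0]=?,scc[1]=?,scc[2]=?,scc[3]=0,scc[4]=1)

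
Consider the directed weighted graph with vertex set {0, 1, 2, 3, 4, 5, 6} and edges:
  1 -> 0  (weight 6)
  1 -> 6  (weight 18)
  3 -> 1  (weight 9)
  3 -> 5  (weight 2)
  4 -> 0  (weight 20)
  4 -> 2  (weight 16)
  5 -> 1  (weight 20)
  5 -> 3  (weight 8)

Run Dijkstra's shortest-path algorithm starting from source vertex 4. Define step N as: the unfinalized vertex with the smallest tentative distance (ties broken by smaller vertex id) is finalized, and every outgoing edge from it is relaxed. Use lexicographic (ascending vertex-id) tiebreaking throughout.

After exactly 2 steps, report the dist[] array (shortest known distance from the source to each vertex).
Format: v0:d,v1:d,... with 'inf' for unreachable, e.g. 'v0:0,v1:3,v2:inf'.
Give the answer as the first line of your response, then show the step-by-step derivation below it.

v0:20,v1:inf,v2:16,v3:inf,v4:0,v5:inf,v6:inf

step 1: dist = v0:20,v1:inf,v2:16,v3:inf,v4:0,v5:inf,v6:inf
step 2: dist = v0:20,v1:inf,v2:16,v3:inf,v4:0,v5:inf,v6:inf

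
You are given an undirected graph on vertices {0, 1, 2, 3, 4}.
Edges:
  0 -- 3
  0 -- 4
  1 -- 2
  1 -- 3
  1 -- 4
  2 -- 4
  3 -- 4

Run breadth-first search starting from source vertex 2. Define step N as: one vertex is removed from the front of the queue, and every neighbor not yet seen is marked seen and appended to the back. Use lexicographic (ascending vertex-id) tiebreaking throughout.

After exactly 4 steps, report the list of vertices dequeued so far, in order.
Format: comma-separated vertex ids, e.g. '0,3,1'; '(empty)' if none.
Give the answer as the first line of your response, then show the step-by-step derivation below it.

2,1,4,3

step 1: dequeue 2; queue=[1,4]; order=2
step 2: dequeue 1; queue=[4,3]; order=2,1
step 3: dequeue 4; queue=[3,0]; order=2,1,4
step 4: dequeue 3; queue=[0]; order=2,1,4,3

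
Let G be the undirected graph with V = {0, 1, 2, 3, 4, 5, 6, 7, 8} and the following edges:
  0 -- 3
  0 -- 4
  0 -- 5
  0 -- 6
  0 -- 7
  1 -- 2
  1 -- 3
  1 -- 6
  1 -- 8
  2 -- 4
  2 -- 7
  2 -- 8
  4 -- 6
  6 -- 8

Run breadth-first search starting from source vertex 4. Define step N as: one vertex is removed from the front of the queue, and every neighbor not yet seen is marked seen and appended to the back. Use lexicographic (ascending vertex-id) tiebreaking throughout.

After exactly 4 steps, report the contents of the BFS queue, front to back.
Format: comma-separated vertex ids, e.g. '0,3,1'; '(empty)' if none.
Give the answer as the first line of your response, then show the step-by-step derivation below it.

3,5,7,1,8

step 1: dequeue 4; queue=[0,2,6]; order=4
step 2: dequeue 0; queue=[2,6,3,5,7]; order=4,0
step 3: dequeue 2; queue=[6,3,5,7,1,8]; order=4,0,2
step 4: dequeue 6; queue=[3,5,7,1,8]; order=4,0,2,6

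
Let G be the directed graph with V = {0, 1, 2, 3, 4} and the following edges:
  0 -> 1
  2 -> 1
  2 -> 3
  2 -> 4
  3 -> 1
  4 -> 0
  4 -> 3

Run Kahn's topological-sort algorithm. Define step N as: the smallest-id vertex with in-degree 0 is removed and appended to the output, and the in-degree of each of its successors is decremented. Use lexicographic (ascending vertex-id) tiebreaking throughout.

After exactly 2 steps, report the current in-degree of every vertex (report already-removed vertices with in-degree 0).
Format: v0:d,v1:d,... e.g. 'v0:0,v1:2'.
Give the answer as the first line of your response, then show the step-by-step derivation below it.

v0:0,v1:2,v2:0,v3:0,v4:0

step 1: output 2; order=[2]; indeg=(1,2,0,1,0)
step 2: output 4; order=[2,4]; indeg=(0,2,0,0,0)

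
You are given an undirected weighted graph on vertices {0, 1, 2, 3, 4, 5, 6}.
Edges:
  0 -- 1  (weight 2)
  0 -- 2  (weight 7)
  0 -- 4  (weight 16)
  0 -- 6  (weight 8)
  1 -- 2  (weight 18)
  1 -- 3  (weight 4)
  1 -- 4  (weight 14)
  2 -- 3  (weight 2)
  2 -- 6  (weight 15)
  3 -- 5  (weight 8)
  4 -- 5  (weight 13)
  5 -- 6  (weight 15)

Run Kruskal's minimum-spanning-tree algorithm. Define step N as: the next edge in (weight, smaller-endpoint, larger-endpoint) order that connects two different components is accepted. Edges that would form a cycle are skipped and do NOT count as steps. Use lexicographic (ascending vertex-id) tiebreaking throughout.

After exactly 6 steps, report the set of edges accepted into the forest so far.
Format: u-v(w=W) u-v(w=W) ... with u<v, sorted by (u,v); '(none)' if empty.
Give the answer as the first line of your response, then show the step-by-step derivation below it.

0-1(w=2) 0-6(w=8) 1-3(w=4) 2-3(w=2) 3-5(w=8) 4-5(w=13)

step 1: add edge 0-1 (w=2); MST = {0-1(w=2)}
step 2: add edge 2-3 (w=2); MST = {0-1(w=2) 2-3(w=2)}
step 3: add edge 1-3 (w=4); MST = {0-1(w=2) 1-3(w=4) 2-3(w=2)}
step 4: add edge 0-6 (w=8); MST = {0-1(w=2) 0-6(w=8) 1-3(w=4) 2-3(w=2)}
step 5: add edge 3-5 (w=8); MST = {0-1(w=2) 0-6(w=8) 1-3(w=4) 2-3(w=2) 3-5(w=8)}
step 6: add edge 4-5 (w=13); MST = {0-1(w=2) 0-6(w=8) 1-3(w=4) 2-3(w=2) 3-5(w=8) 4-5(w=13)}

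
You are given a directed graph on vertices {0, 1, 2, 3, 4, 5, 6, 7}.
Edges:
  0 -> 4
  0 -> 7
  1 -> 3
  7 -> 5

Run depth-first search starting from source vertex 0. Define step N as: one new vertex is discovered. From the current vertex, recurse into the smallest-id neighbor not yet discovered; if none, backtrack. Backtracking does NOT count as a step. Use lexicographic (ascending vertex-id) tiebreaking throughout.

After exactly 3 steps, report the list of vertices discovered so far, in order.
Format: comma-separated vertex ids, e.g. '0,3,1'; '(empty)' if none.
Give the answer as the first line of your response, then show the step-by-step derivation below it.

0,4,7

step 1: discover 0; path=0; order=0
step 2: discover 4; path=0>4; order=0,4
step 3: discover 7; path=0>7; order=0,4,7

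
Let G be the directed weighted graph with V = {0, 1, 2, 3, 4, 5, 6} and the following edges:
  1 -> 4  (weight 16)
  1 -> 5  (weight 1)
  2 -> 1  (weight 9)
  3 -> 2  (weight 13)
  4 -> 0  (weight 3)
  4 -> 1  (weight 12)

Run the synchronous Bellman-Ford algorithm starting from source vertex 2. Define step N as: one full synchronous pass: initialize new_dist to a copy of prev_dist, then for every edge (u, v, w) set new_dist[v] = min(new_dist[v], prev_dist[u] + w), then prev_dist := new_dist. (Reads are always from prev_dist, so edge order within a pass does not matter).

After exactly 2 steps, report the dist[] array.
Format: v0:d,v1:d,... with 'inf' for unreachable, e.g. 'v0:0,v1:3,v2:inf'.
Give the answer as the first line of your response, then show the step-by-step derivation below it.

v0:inf,v1:9,v2:0,v3:inf,v4:25,v5:10,v6:inf

step 1: dist = v0:inf,v1:9,v2:0,v3:inf,v4:inf,v5:inf,v6:inf
step 2: dist = v0:inf,v1:9,v2:0,v3:inf,v4:25,v5:10,v6:inf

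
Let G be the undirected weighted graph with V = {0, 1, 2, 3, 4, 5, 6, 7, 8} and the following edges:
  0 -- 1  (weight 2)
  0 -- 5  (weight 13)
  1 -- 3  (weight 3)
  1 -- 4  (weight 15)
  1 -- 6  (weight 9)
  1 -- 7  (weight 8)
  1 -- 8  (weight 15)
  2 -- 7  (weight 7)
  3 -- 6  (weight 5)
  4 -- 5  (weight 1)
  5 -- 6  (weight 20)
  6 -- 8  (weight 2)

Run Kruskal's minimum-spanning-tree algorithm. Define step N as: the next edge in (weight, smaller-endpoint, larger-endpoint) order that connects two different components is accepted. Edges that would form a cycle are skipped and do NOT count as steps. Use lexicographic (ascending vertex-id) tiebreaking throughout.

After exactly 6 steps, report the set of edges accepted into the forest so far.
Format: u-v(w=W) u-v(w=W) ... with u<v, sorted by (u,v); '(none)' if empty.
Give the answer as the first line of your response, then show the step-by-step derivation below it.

0-1(w=2) 1-3(w=3) 2-7(w=7) 3-6(w=5) 4-5(w=1) 6-8(w=2)

step 1: add edge 4-5 (w=1); MST = {4-5(w=1)}
step 2: add edge 0-1 (w=2); MST = {0-1(w=2) 4-5(w=1)}
step 3: add edge 6-8 (w=2); MST = {0-1(w=2) 4-5(w=1) 6-8(w=2)}
step 4: add edge 1-3 (w=3); MST = {0-1(w=2) 1-3(w=3) 4-5(w=1) 6-8(w=2)}
step 5: add edge 3-6 (w=5); MST = {0-1(w=2) 1-3(w=3) 3-6(w=5) 4-5(w=1) 6-8(w=2)}
step 6: add edge 2-7 (w=7); MST = {0-1(w=2) 1-3(w=3) 2-7(w=7) 3-6(w=5) 4-5(w=1) 6-8(w=2)}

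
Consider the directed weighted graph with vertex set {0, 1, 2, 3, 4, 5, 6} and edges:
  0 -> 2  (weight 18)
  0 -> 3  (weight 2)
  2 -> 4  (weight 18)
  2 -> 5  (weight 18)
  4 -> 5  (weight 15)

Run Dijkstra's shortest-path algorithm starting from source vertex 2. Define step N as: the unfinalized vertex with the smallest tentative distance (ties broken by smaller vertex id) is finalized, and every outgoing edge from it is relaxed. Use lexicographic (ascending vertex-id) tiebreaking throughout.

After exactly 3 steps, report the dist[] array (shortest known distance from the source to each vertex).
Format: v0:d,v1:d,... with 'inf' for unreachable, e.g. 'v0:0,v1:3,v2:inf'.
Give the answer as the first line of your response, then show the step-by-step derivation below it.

v0:inf,v1:inf,v2:0,v3:inf,v4:18,v5:18,v6:inf

step 1: dist = v0:inf,v1:inf,v2:0,v3:inf,v4:18,v5:18,v6:inf
step 2: dist = v0:inf,v1:inf,v2:0,v3:inf,v4:18,v5:18,v6:inf
step 3: dist = v0:inf,v1:inf,v2:0,v3:inf,v4:18,v5:18,v6:inf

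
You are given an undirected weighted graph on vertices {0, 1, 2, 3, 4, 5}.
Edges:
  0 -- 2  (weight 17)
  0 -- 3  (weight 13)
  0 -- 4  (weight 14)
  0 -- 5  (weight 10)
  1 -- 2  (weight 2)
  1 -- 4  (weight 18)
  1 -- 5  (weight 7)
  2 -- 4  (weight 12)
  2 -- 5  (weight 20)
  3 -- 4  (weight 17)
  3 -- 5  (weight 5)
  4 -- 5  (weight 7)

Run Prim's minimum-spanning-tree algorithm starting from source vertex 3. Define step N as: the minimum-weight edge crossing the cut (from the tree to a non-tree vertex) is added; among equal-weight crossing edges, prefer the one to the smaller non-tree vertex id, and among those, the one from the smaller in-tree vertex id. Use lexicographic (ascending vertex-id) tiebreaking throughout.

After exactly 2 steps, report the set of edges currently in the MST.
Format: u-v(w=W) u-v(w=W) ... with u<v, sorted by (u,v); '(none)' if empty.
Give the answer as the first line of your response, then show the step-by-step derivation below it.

1-5(w=7) 3-5(w=5)

step 1: add edge 3-5 (w=5); MST = {3-5(w=5)}
step 2: add edge 1-5 (w=7); MST = {1-5(w=7) 3-5(w=5)}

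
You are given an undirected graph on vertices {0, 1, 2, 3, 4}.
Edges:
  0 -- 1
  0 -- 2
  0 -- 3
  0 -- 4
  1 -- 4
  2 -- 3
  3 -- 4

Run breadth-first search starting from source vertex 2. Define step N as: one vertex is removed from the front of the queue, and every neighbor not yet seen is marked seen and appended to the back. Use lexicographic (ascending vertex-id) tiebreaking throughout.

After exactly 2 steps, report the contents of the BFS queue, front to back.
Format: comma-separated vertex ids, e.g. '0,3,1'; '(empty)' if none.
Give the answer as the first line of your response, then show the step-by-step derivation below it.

3,1,4

step 1: dequeue 2; queue=[0,3]; order=2
step 2: dequeue 0; queue=[3,1,4]; order=2,0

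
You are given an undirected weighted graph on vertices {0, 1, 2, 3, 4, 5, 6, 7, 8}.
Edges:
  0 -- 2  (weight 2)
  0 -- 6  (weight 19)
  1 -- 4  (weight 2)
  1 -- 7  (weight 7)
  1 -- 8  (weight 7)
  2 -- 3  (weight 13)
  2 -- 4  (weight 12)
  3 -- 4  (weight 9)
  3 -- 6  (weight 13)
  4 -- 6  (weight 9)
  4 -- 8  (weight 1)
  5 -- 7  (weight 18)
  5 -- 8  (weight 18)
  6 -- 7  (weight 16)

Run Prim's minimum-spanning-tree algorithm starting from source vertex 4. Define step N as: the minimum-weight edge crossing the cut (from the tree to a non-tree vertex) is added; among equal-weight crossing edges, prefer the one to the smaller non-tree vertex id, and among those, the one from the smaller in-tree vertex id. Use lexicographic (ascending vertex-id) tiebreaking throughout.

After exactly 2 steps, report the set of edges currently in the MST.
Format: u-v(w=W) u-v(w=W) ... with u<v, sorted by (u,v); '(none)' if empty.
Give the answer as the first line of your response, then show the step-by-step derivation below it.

1-4(w=2) 4-8(w=1)

step 1: add edge 4-8 (w=1); MST = {4-8(w=1)}
step 2: add edge 1-4 (w=2); MST = {1-4(w=2) 4-8(w=1)}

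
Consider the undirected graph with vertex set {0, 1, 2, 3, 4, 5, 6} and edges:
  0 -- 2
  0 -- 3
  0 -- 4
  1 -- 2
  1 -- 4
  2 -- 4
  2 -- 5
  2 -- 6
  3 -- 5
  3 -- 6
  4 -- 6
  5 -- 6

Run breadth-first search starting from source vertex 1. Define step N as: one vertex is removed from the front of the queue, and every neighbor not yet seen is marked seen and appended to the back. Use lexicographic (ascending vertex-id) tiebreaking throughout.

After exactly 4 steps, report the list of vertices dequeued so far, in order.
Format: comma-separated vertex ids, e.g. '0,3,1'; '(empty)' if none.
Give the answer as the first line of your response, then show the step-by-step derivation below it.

1,2,4,0

step 1: dequeue 1; queue=[2,4]; order=1
step 2: dequeue 2; queue=[4,0,5,6]; order=1,2
step 3: dequeue 4; queue=[0,5,6]; order=1,2,4
step 4: dequeue 0; queue=[5,6,3]; order=1,2,4,0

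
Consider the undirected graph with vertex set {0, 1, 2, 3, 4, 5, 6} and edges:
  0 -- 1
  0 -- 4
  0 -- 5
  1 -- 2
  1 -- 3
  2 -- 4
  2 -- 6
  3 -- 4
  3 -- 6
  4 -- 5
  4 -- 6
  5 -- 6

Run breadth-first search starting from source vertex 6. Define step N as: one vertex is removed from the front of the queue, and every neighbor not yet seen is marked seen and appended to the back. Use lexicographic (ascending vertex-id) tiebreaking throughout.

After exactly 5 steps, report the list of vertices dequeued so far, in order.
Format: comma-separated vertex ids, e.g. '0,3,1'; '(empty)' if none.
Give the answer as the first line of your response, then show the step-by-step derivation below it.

6,2,3,4,5

step 1: dequeue 6; queue=[2,3,4,5]; order=6
step 2: dequeue 2; queue=[3,4,5,1]; order=6,2
step 3: dequeue 3; queue=[4,5,1]; order=6,2,3
step 4: dequeue 4; queue=[5,1,0]; order=6,2,3,4
step 5: dequeue 5; queue=[1,0]; order=6,2,3,4,5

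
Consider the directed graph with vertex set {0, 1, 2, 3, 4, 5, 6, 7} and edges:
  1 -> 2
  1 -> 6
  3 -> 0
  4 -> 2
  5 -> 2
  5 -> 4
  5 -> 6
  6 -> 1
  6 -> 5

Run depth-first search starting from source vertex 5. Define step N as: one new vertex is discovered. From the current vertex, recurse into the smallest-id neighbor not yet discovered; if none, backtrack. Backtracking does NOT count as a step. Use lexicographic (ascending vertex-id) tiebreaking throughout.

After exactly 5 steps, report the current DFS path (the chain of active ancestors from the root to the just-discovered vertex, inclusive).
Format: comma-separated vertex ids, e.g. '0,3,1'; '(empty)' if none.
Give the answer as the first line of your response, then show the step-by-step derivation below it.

5,6,1

step 1: discover 5; path=5; order=5
step 2: discover 2; path=5>2; order=5,2
step 3: discover 4; path=5>4; order=5,2,4
step 4: discover 6; path=5>6; order=5,2,4,6
step 5: discover 1; path=5>6>1; order=5,2,4,6,1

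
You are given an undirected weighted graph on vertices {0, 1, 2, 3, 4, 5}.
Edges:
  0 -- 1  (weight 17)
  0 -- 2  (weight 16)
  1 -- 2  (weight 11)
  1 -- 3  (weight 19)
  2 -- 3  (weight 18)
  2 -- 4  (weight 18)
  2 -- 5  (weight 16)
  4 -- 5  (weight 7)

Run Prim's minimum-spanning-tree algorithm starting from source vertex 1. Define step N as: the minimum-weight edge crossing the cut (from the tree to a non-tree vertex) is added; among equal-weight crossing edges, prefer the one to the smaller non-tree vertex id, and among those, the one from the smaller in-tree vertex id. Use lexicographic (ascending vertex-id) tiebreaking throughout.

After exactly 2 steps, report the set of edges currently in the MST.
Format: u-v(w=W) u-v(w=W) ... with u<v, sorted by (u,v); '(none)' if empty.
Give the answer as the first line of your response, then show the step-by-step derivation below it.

0-2(w=16) 1-2(w=11)

step 1: add edge 1-2 (w=11); MST = {1-2(w=11)}
step 2: add edge 0-2 (w=16); MST = {0-2(w=16) 1-2(w=11)}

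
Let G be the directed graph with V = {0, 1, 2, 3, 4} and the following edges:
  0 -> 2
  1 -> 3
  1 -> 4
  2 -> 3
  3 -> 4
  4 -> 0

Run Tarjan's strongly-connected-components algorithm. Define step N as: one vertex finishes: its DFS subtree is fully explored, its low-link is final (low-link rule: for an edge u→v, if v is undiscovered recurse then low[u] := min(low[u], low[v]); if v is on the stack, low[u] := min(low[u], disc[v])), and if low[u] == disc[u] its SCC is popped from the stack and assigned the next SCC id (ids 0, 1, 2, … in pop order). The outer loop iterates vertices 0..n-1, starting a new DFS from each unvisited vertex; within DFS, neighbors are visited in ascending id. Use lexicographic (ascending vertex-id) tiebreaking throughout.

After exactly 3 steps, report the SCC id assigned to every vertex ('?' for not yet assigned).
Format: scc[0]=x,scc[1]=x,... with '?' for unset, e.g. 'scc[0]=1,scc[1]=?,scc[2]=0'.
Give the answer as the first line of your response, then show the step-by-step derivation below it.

scc[0]=?,scc[1]=?,scc[2]=?,scc[3]=?,scc[4]=?

step 1: low=(low[0]=0,low[1]=?,low[2]=1,low[3]=2,low[4]=0); scc=(scc[0]=?,scc[1]=?,scc[2]=?,scc[3]=?,scc[4]=?)
step 2: low=(low[0]=0,low[1]=?,low[2]=1,low[3]=0,low[4]=0); scc=(scc[0]=?,scc[1]=?,scc[2]=?,scc[3]=?,scc[4]=?)
step 3: low=(low[0]=0,low[1]=?,low[2]=0,low[3]=0,low[4]=0); scc=(scc[0]=?,scc[1]=?,scc[2]=?,scc[3]=?,scc[4]=?)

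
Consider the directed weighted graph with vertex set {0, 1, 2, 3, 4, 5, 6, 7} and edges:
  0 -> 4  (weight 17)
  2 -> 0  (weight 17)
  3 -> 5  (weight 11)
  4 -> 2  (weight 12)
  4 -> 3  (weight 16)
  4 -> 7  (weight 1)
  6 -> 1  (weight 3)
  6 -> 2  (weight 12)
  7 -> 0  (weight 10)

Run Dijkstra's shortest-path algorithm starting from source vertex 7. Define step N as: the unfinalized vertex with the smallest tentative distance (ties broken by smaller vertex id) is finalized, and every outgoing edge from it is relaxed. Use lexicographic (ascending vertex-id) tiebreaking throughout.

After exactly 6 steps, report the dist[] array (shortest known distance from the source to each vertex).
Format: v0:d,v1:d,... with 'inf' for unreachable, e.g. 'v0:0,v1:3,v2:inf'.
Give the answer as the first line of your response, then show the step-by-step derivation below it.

v0:10,v1:inf,v2:39,v3:43,v4:27,v5:54,v6:inf,v7:0

step 1: dist = v0:10,v1:inf,v2:inf,v3:inf,v4:inf,v5:inf,v6:inf,v7:0
step 2: dist = v0:10,v1:inf,v2:inf,v3:inf,v4:27,v5:inf,v6:inf,v7:0
step 3: dist = v0:10,v1:inf,v2:39,v3:43,v4:27,v5:inf,v6:inf,v7:0
step 4: dist = v0:10,v1:inf,v2:39,v3:43,v4:27,v5:inf,v6:inf,v7:0
step 5: dist = v0:10,v1:inf,v2:39,v3:43,v4:27,v5:54,v6:inf,v7:0
step 6: dist = v0:10,v1:inf,v2:39,v3:43,v4:27,v5:54,v6:inf,v7:0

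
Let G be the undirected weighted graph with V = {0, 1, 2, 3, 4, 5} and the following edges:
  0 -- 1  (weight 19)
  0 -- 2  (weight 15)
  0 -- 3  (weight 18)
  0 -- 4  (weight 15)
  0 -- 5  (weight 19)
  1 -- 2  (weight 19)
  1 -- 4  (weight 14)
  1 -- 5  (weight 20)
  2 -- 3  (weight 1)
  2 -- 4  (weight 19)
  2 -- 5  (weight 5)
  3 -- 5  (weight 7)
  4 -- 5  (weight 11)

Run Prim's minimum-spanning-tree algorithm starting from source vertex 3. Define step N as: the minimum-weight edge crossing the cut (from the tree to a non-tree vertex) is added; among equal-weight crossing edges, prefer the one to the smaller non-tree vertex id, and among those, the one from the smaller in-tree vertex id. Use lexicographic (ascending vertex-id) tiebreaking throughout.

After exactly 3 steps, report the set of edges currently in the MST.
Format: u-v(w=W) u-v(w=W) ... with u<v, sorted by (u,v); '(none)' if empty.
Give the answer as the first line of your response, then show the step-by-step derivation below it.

2-3(w=1) 2-5(w=5) 4-5(w=11)

step 1: add edge 2-3 (w=1); MST = {2-3(w=1)}
step 2: add edge 2-5 (w=5); MST = {2-3(w=1) 2-5(w=5)}
step 3: add edge 4-5 (w=11); MST = {2-3(w=1) 2-5(w=5) 4-5(w=11)}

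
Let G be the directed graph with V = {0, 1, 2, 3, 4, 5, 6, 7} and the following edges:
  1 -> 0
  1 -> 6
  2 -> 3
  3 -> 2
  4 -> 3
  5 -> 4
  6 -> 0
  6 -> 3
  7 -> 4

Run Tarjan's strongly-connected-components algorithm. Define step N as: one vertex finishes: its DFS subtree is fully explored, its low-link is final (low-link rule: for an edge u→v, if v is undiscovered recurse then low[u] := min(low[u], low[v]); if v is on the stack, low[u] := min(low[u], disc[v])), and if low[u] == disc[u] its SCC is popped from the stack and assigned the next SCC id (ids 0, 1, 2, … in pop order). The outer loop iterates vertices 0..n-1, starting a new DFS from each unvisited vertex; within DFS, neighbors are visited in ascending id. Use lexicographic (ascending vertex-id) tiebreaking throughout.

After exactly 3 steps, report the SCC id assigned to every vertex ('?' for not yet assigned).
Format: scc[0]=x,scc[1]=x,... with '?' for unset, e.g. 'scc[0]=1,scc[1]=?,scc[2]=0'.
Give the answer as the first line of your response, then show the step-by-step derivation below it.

scc[0]=0,scc[1]=?,scc[2]=1,scc[3]=1,scc[4]=?,scc[5]=?,scc[6]=?,scc[7]=?

step 1: low=(low[0]=0,low[1]=?,low[2]=?,low[3]=?,low[4]=?,low[5]=?,low[6]=?,low[7]=?); scc=(scc[0]=0,scc[1]=?,scc[2]=?,scc[3]=?,scc[4]=?,scc[5]=?,scc[6]=?,scc[7]=?)
step 2: low=(low[0]=0,low[1]=1,low[2]=3,low[3]=3,low[4]=?,low[5]=?,low[6]=2,low[7]=?); scc=(scc[0]=0,scc[1]=?,scc[2]=?,scc[3]=?,scc[4]=?,scc[5]=?,scc[6]=?,scc[7]=?)
step 3: low=(low[0]=0,low[1]=1,low[2]=3,low[3]=3,low[4]=?,low[5]=?,low[6]=2,low[7]=?); scc=(scc[0]=0,scc[1]=?,scc[2]=1,scc[3]=1,scc[4]=?,scc[5]=?,scc[6]=?,scc[7]=?)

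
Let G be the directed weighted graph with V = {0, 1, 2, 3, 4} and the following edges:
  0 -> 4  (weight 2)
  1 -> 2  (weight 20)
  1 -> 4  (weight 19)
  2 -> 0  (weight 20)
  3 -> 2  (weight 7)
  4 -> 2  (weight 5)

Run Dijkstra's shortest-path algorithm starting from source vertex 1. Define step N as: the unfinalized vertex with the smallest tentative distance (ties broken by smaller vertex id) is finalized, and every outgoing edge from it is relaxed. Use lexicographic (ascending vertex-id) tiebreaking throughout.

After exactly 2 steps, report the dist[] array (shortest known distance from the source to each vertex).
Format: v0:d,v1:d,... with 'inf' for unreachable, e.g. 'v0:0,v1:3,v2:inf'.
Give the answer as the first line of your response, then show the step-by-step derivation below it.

v0:inf,v1:0,v2:20,v3:inf,v4:19

step 1: dist = v0:inf,v1:0,v2:20,v3:inf,v4:19
step 2: dist = v0:inf,v1:0,v2:20,v3:inf,v4:19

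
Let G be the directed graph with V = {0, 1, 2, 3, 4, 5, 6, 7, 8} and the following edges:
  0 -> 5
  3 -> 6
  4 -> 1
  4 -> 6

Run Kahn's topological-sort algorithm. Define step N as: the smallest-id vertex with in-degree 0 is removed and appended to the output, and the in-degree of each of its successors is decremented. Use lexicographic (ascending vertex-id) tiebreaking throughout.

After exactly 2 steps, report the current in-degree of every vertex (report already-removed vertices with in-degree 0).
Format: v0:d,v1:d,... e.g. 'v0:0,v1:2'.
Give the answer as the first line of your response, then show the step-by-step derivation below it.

v0:0,v1:1,v2:0,v3:0,v4:0,v5:0,v6:2,v7:0,v8:0

step 1: output 0; order=[0]; indeg=(0,1,0,0,0,0,2,0,0)
step 2: output 2; order=[0,2]; indeg=(0,1,0,0,0,0,2,0,0)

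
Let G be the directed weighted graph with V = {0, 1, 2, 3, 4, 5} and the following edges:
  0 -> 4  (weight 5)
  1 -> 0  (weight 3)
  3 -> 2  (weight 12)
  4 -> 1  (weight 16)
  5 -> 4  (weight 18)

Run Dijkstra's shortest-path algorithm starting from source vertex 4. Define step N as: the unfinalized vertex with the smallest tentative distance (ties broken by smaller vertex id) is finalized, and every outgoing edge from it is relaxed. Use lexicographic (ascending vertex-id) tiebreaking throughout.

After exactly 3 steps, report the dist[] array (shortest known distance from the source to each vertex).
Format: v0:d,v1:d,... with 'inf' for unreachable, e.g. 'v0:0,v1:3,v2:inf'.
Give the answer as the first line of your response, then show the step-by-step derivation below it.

v0:19,v1:16,v2:inf,v3:inf,v4:0,v5:inf

step 1: dist = v0:inf,v1:16,v2:inf,v3:inf,v4:0,v5:inf
step 2: dist = v0:19,v1:16,v2:inf,v3:inf,v4:0,v5:inf
step 3: dist = v0:19,v1:16,v2:inf,v3:inf,v4:0,v5:inf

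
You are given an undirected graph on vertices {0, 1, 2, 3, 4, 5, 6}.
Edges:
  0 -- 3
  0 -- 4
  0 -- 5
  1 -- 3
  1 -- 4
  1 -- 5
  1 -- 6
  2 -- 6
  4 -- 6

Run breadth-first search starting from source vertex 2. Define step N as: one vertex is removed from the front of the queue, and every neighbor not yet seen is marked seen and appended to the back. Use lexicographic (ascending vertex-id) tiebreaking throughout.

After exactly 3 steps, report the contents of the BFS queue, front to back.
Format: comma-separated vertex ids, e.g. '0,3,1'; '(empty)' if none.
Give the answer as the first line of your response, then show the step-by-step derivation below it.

4,3,5

step 1: dequeue 2; queue=[6]; order=2
step 2: dequeue 6; queue=[1,4]; order=2,6
step 3: dequeue 1; queue=[4,3,5]; order=2,6,1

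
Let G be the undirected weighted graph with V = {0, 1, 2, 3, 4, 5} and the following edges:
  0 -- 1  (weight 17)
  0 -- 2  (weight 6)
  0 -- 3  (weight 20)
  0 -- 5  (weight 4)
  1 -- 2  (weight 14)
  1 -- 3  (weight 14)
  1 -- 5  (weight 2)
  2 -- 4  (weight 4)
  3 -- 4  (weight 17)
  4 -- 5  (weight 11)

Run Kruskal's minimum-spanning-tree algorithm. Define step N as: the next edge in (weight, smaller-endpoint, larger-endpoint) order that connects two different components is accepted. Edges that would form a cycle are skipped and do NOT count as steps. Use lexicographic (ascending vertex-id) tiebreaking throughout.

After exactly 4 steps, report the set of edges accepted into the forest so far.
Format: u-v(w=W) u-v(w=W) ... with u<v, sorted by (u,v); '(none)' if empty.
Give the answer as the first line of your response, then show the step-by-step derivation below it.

0-2(w=6) 0-5(w=4) 1-5(w=2) 2-4(w=4)

step 1: add edge 1-5 (w=2); MST = {1-5(w=2)}
step 2: add edge 0-5 (w=4); MST = {0-5(w=4) 1-5(w=2)}
step 3: add edge 2-4 (w=4); MST = {0-5(w=4) 1-5(w=2) 2-4(w=4)}
step 4: add edge 0-2 (w=6); MST = {0-2(w=6) 0-5(w=4) 1-5(w=2) 2-4(w=4)}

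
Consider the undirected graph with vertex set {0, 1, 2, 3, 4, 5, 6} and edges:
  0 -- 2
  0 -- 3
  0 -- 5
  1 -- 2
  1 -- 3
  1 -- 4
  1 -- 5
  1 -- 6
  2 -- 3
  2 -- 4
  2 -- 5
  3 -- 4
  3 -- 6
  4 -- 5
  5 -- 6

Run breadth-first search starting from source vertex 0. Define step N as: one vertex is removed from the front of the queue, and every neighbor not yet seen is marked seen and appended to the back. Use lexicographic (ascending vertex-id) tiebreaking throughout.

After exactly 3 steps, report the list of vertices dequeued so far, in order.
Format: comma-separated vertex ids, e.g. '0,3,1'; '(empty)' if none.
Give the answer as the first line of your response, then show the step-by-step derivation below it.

0,2,3

step 1: dequeue 0; queue=[2,3,5]; order=0
step 2: dequeue 2; queue=[3,5,1,4]; order=0,2
step 3: dequeue 3; queue=[5,1,4,6]; order=0,2,3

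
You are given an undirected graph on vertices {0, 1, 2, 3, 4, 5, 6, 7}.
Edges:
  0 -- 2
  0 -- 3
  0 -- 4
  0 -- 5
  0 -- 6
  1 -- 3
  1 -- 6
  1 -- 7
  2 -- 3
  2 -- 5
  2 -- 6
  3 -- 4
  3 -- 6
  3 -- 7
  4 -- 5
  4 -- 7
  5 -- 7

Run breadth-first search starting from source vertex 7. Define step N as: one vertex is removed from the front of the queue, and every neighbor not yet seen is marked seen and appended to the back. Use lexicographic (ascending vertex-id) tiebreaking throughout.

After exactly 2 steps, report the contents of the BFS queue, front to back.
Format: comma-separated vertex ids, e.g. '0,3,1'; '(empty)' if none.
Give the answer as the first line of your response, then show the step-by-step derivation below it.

3,4,5,6

step 1: dequeue 7; queue=[1,3,4,5]; order=7
step 2: dequeue 1; queue=[3,4,5,6]; order=7,1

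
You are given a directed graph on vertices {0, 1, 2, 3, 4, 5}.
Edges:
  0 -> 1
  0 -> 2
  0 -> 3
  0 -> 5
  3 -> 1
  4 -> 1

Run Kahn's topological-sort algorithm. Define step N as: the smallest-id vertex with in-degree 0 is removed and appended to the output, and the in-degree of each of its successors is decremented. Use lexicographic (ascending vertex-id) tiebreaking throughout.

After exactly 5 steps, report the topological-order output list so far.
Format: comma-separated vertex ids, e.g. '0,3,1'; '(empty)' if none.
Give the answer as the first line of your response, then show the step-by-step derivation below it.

0,2,3,4,1

step 1: output 0; order=[0]; indeg=(0,2,0,0,0,0)
step 2: output 2; order=[0,2]; indeg=(0,2,0,0,0,0)
step 3: output 3; order=[0,2,3]; indeg=(0,1,0,0,0,0)
step 4: output 4; order=[0,2,3,4]; indeg=(0,0,0,0,0,0)
step 5: output 1; order=[0,2,3,4,1]; indeg=(0,0,0,0,0,0)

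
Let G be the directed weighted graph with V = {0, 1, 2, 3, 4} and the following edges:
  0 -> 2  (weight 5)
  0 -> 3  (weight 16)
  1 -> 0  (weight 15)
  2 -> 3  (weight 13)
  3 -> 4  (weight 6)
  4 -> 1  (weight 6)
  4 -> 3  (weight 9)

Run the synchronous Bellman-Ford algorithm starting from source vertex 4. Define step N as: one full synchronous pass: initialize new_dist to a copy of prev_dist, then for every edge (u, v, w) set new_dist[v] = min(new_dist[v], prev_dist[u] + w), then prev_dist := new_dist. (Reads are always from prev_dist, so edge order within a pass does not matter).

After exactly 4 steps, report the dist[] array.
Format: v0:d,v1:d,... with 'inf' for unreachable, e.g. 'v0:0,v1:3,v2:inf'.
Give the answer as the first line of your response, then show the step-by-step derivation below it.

v0:21,v1:6,v2:26,v3:9,v4:0

step 1: dist = v0:inf,v1:6,v2:inf,v3:9,v4:0
step 2: dist = v0:21,v1:6,v2:inf,v3:9,v4:0
step 3: dist = v0:21,v1:6,v2:26,v3:9,v4:0
step 4: dist = v0:21,v1:6,v2:26,v3:9,v4:0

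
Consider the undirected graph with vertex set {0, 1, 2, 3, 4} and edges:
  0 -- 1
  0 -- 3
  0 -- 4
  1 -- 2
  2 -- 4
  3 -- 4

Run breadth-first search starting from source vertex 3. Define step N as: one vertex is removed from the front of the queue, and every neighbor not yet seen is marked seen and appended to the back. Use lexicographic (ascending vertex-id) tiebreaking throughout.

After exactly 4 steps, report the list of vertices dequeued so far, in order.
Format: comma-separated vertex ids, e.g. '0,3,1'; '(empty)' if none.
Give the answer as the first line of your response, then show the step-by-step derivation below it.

3,0,4,1

step 1: dequeue 3; queue=[0,4]; order=3
step 2: dequeue 0; queue=[4,1]; order=3,0
step 3: dequeue 4; queue=[1,2]; order=3,0,4
step 4: dequeue 1; queue=[2]; order=3,0,4,1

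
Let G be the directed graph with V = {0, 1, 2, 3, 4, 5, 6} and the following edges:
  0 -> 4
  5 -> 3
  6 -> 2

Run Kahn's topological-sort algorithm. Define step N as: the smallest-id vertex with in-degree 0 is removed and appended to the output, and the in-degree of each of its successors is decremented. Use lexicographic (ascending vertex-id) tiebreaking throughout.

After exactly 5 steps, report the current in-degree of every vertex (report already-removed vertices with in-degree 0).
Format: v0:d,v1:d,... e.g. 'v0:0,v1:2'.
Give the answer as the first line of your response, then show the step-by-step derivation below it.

v0:0,v1:0,v2:1,v3:0,v4:0,v5:0,v6:0

step 1: output 0; order=[0]; indeg=(0,0,1,1,0,0,0)
step 2: output 1; order=[0,1]; indeg=(0,0,1,1,0,0,0)
step 3: output 4; order=[0,1,4]; indeg=(0,0,1,1,0,0,0)
step 4: output 5; order=[0,1,4,5]; indeg=(0,0,1,0,0,0,0)
step 5: output 3; order=[0,1,4,5,3]; indeg=(0,0,1,0,0,0,0)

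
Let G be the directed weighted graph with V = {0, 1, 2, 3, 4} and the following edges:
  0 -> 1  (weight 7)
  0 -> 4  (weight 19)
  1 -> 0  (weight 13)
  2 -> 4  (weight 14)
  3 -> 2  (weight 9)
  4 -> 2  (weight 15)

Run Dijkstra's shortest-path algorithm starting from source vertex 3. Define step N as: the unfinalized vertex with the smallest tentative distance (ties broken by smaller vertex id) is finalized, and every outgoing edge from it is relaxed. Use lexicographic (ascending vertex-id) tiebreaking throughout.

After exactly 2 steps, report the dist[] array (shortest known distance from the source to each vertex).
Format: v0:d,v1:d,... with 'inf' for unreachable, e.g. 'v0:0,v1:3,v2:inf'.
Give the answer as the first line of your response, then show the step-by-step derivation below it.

v0:inf,v1:inf,v2:9,v3:0,v4:23

step 1: dist = v0:inf,v1:inf,v2:9,v3:0,v4:inf
step 2: dist = v0:inf,v1:inf,v2:9,v3:0,v4:23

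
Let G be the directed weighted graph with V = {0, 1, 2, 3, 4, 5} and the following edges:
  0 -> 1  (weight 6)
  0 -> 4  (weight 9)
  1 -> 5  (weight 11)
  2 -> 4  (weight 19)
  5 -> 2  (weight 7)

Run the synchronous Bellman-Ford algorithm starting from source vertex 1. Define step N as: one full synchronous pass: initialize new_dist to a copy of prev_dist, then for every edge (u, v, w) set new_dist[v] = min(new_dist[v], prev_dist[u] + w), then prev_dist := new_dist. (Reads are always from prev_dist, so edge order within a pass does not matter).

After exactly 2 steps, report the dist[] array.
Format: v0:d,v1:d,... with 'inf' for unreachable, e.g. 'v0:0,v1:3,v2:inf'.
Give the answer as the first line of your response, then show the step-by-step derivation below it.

v0:inf,v1:0,v2:18,v3:inf,v4:inf,v5:11

step 1: dist = v0:inf,v1:0,v2:inf,v3:inf,v4:inf,v5:11
step 2: dist = v0:inf,v1:0,v2:18,v3:inf,v4:inf,v5:11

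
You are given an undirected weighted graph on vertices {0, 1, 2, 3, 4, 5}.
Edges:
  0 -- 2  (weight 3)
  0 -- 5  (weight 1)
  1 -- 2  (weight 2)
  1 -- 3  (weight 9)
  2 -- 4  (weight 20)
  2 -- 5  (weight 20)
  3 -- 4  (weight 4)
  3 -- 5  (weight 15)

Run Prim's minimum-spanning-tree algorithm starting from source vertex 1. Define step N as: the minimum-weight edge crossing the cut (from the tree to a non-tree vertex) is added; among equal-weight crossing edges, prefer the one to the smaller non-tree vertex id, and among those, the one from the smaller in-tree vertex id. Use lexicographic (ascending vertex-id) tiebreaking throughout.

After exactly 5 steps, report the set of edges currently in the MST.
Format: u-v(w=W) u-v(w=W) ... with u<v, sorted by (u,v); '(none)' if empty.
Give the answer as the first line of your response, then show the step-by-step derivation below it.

0-2(w=3) 0-5(w=1) 1-2(w=2) 1-3(w=9) 3-4(w=4)

step 1: add edge 1-2 (w=2); MST = {1-2(w=2)}
step 2: add edge 0-2 (w=3); MST = {0-2(w=3) 1-2(w=2)}
step 3: add edge 0-5 (w=1); MST = {0-2(w=3) 0-5(w=1) 1-2(w=2)}
step 4: add edge 1-3 (w=9); MST = {0-2(w=3) 0-5(w=1) 1-2(w=2) 1-3(w=9)}
step 5: add edge 3-4 (w=4); MST = {0-2(w=3) 0-5(w=1) 1-2(w=2) 1-3(w=9) 3-4(w=4)}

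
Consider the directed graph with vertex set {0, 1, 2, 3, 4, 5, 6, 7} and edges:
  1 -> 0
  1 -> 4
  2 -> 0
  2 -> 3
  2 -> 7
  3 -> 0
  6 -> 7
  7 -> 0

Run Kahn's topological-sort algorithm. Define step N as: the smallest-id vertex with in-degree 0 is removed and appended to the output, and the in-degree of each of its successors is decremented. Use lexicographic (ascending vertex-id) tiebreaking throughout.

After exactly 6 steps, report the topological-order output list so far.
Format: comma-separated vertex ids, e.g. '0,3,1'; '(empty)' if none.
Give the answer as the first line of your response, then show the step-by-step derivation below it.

1,2,3,4,5,6

step 1: output 1; order=[1]; indeg=(3,0,0,1,0,0,0,2)
step 2: output 2; order=[1,2]; indeg=(2,0,0,0,0,0,0,1)
step 3: output 3; order=[1,2,3]; indeg=(1,0,0,0,0,0,0,1)
step 4: output 4; order=[1,2,3,4]; indeg=(1,0,0,0,0,0,0,1)
step 5: output 5; order=[1,2,3,4,5]; indeg=(1,0,0,0,0,0,0,1)
step 6: output 6; order=[1,2,3,4,5,6]; indeg=(1,0,0,0,0,0,0,0)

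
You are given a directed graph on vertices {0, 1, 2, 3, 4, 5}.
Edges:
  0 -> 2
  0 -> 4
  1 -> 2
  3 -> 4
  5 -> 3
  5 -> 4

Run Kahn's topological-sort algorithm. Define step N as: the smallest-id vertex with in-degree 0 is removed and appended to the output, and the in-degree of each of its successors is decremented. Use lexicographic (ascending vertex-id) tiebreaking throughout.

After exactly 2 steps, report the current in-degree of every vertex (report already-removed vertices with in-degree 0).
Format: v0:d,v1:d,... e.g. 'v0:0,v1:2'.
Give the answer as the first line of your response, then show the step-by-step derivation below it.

v0:0,v1:0,v2:0,v3:1,v4:2,v5:0

step 1: output 0; order=[0]; indeg=(0,0,1,1,2,0)
step 2: output 1; order=[0,1]; indeg=(0,0,0,1,2,0)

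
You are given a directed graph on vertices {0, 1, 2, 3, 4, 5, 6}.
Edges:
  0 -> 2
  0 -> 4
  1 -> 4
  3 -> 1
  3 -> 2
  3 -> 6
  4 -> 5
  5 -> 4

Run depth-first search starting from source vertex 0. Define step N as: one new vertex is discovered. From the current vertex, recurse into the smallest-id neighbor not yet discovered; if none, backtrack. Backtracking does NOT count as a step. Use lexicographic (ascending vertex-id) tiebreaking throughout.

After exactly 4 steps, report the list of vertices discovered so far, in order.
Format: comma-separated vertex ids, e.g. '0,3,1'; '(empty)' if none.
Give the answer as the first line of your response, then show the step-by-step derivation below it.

0,2,4,5

step 1: discover 0; path=0; order=0
step 2: discover 2; path=0>2; order=0,2
step 3: discover 4; path=0>4; order=0,2,4
step 4: discover 5; path=0>4>5; order=0,2,4,5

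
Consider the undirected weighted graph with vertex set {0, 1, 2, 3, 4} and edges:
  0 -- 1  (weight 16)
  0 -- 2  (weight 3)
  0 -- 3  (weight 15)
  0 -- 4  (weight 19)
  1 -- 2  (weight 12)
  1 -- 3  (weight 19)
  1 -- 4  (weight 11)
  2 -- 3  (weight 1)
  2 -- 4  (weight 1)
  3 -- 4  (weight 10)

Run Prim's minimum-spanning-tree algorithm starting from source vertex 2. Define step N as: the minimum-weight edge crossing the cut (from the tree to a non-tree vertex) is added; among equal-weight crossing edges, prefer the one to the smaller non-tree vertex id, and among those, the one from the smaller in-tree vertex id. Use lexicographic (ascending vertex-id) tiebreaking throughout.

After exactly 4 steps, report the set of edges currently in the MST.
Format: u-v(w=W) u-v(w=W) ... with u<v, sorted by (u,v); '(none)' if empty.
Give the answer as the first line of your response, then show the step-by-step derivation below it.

0-2(w=3) 1-4(w=11) 2-3(w=1) 2-4(w=1)

step 1: add edge 2-3 (w=1); MST = {2-3(w=1)}
step 2: add edge 2-4 (w=1); MST = {2-3(w=1) 2-4(w=1)}
step 3: add edge 0-2 (w=3); MST = {0-2(w=3) 2-3(w=1) 2-4(w=1)}
step 4: add edge 1-4 (w=11); MST = {0-2(w=3) 1-4(w=11) 2-3(w=1) 2-4(w=1)}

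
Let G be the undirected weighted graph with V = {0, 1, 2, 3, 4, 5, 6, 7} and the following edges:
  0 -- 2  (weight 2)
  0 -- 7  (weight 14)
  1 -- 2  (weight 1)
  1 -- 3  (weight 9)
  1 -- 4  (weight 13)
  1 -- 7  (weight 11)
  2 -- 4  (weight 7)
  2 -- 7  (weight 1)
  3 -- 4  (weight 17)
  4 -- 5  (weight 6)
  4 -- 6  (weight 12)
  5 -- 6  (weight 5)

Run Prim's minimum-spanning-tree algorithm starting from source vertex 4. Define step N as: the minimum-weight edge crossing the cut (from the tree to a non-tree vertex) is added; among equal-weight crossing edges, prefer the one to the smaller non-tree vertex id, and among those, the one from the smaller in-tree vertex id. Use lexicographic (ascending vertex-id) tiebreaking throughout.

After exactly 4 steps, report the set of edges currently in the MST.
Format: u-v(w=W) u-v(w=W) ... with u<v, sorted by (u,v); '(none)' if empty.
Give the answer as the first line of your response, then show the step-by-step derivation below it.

1-2(w=1) 2-4(w=7) 4-5(w=6) 5-6(w=5)

step 1: add edge 4-5 (w=6); MST = {4-5(w=6)}
step 2: add edge 5-6 (w=5); MST = {4-5(w=6) 5-6(w=5)}
step 3: add edge 2-4 (w=7); MST = {2-4(w=7) 4-5(w=6) 5-6(w=5)}
step 4: add edge 1-2 (w=1); MST = {1-2(w=1) 2-4(w=7) 4-5(w=6) 5-6(w=5)}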